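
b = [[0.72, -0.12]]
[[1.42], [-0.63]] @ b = [[1.02, -0.17], [-0.45, 0.08]]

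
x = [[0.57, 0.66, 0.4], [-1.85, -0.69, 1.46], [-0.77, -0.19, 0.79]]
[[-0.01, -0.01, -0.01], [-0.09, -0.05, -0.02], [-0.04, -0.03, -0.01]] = x@[[-0.12, -0.07, -0.05], [0.17, 0.09, 0.06], [-0.13, -0.08, -0.05]]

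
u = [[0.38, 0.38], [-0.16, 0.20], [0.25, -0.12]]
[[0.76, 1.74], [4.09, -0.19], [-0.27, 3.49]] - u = [[0.38, 1.36], [4.25, -0.39], [-0.52, 3.61]]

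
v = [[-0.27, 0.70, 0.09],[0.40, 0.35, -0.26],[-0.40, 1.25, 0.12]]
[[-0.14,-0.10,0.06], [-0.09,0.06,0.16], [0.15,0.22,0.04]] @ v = [[-0.03, -0.06, 0.02], [-0.02, 0.16, -0.0], [0.03, 0.23, -0.04]]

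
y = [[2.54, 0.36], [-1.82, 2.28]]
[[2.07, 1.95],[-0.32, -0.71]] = y @ [[0.75, 0.73], [0.46, 0.27]]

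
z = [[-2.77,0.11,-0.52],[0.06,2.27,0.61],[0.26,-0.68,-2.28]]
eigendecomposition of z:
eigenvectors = [[0.81+0.00j,0.81-0.00j,(-0.04+0j)],[(0.04+0.05j),0.04-0.05j,(-0.99+0j)],[-0.44-0.37j,-0.44+0.37j,0.15+0.00j]]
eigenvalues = [(-2.48+0.25j), (-2.48-0.25j), (2.18+0j)]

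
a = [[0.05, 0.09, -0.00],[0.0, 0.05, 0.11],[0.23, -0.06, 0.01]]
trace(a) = 0.11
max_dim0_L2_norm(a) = 0.24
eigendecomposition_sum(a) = [[(0.07+0j), 0.04+0.00j, 0.03-0.00j], [0.08+0.00j, 0.05+0.00j, 0.04-0.00j], [0.08+0.00j, 0.05+0.00j, (0.04-0j)]] + [[-0.01+0.03j, (0.02-0.01j), (-0.02-0.02j)], [(-0.04-0.04j), 0.05j, (0.04-0.01j)], [(0.08-0.02j), -0.05-0.03j, (-0.01+0.05j)]] + [[(-0.01-0.03j), 0.02+0.01j, (-0.02+0.02j)], [-0.04+0.04j, -0.05j, 0.04+0.01j], [0.08+0.02j, -0.05+0.03j, -0.01-0.05j]]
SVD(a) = [[-0.13, -0.52, -0.84],[0.03, -0.85, 0.52],[-0.99, 0.04, 0.12]] @ diag([0.2396564222513455, 0.13211654059777062, 0.08312652389076787]) @ [[-0.98,  0.21,  -0.03], [-0.13,  -0.7,  -0.71], [-0.17,  -0.69,  0.71]]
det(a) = 0.00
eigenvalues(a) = [(0.15+0j), (-0.02+0.13j), (-0.02-0.13j)]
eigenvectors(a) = [[(-0.53+0j), 0.18-0.29j, (0.18+0.29j)], [(-0.61+0j), (0.28+0.49j), (0.28-0.49j)], [(-0.59+0j), (-0.75+0j), (-0.75-0j)]]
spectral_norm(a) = 0.24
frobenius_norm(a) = 0.29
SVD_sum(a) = [[0.03, -0.01, 0.0], [-0.01, 0.0, -0.00], [0.23, -0.05, 0.01]] + [[0.01, 0.05, 0.05], [0.01, 0.08, 0.08], [-0.00, -0.00, -0.0]] + [[0.01, 0.05, -0.05], [-0.01, -0.03, 0.03], [-0.00, -0.01, 0.01]]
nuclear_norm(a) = 0.45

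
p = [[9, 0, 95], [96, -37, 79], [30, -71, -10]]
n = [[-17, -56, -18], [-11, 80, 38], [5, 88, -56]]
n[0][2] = -18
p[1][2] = 79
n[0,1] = -56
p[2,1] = -71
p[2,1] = -71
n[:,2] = [-18, 38, -56]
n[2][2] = -56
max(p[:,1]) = 0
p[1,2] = 79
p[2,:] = [30, -71, -10]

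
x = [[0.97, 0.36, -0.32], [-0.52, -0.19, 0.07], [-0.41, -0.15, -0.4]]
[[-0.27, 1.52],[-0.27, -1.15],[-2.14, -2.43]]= x @ [[-0.42, 2.43], [4.13, 0.64], [4.22, 3.34]]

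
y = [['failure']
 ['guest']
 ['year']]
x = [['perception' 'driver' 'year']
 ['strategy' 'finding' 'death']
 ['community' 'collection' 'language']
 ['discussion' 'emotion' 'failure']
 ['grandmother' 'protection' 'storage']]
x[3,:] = ['discussion', 'emotion', 'failure']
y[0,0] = 'failure'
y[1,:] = ['guest']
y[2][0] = 'year'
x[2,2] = 'language'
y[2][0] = 'year'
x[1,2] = 'death'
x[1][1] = 'finding'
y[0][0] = 'failure'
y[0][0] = 'failure'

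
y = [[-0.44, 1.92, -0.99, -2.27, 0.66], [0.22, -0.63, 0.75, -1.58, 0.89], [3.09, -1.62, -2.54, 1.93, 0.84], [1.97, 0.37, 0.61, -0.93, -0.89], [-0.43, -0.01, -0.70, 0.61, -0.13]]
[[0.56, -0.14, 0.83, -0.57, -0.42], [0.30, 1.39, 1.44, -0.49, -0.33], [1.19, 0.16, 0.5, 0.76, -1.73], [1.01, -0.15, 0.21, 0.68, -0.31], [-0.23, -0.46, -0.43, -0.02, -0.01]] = y @ [[0.44, 0.08, 0.17, 0.30, -0.25], [0.06, -0.37, -0.28, 0.13, 0.21], [-0.14, 0.31, -0.0, 0.07, 0.38], [-0.22, -0.22, -0.48, 0.21, 0.22], [-0.00, 0.63, 0.53, -0.22, -0.09]]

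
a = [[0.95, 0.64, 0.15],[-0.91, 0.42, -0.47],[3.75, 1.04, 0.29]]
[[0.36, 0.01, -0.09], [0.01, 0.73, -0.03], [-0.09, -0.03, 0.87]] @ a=[[-0.00, 0.14, 0.02], [-0.77, 0.28, -0.35], [3.20, 0.83, 0.25]]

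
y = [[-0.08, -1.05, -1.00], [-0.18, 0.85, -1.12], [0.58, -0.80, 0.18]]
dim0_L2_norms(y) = [0.61, 1.57, 1.51]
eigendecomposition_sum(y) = [[0.08+0.00j,  -0.26+0.00j,  (0.15+0j)], [-0.34+0.00j,  1.12-0.00j,  (-0.64+0j)], [(0.22+0j),  (-0.73+0j),  (0.42+0j)]] + [[(-0.08+0.39j), -0.39-0.11j, (-0.58-0.3j)], [0.08+0.13j, (-0.14+0.07j), (-0.24+0.07j)], [0.18+0.02j, -0.03+0.18j, -0.12+0.28j]] + [[(-0.08-0.39j), -0.39+0.11j, (-0.58+0.3j)], [(0.08-0.13j), (-0.14-0.07j), -0.24-0.07j], [0.18-0.02j, (-0.03-0.18j), -0.12-0.28j]]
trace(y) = 0.95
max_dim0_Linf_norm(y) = 1.12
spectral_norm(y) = 1.63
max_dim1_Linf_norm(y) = 1.12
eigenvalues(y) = [(1.62+0j), (-0.34+0.73j), (-0.34-0.73j)]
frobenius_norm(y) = 2.26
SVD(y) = [[0.31, 0.90, -0.32], [-0.76, 0.43, 0.48], [0.57, 0.1, 0.82]] @ diag([1.6284510501027893, 1.5137571489858135, 0.42858659721632036]) @ [[0.27,-0.88,0.4], [-0.06,-0.43,-0.90], [0.96,0.22,-0.17]]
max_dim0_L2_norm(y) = 1.57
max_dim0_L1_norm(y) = 2.7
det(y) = 1.06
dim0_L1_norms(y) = [0.84, 2.7, 2.3]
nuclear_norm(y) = 3.57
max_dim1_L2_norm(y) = 1.45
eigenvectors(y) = [[(0.19+0j),(-0.86+0j),(-0.86-0j)], [(-0.82+0j),-0.24+0.22j,(-0.24-0.22j)], [(0.53+0j),(0.03+0.39j),0.03-0.39j]]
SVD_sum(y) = [[0.14, -0.44, 0.2], [-0.34, 1.09, -0.49], [0.25, -0.81, 0.37]] + [[-0.08, -0.58, -1.22], [-0.04, -0.28, -0.59], [-0.01, -0.06, -0.13]] + [[-0.13, -0.03, 0.02], [0.2, 0.05, -0.04], [0.34, 0.08, -0.06]]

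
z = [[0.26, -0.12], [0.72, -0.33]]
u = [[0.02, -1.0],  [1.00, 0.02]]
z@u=[[-0.11, -0.26], [-0.32, -0.73]]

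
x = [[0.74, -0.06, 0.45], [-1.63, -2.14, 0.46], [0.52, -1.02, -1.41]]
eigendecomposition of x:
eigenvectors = [[0.85+0.00j, (0.11+0.04j), (0.11-0.04j)],[-0.39+0.00j, (-0.29+0.58j), -0.29-0.58j],[(0.36+0j), -0.75+0.00j, -0.75-0.00j]]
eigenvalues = [(0.96+0j), (-1.88+0.76j), (-1.88-0.76j)]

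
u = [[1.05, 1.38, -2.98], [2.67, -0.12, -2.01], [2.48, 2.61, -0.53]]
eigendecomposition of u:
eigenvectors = [[-0.16-0.51j,  -0.16+0.51j,  (0.64+0j)], [(-0.27-0.39j),  (-0.27+0.39j),  (-0.73+0j)], [(-0.69+0j),  (-0.69-0j),  (0.26+0j)]]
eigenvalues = [(1.07+3.3j), (1.07-3.3j), (-1.74+0j)]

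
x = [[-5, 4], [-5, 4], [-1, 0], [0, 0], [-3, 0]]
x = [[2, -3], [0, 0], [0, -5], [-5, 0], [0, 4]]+[[-7, 7], [-5, 4], [-1, 5], [5, 0], [-3, -4]]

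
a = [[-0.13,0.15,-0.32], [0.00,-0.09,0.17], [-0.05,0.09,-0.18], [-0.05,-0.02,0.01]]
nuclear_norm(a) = 0.55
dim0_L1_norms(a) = [0.23, 0.35, 0.68]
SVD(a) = [[-0.8, -0.37, -0.18], [0.40, -0.64, -0.65], [-0.44, 0.08, -0.24], [0.01, -0.67, 0.7]] @ diag([0.46703425291277745, 0.08157940320958311, 0.00487930099215125]) @ [[0.27, -0.42, 0.87], [0.95, 0.29, -0.16], [0.18, -0.86, -0.47]]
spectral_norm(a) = 0.47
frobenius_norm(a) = 0.47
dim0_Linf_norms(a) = [0.13, 0.15, 0.32]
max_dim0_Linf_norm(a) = 0.32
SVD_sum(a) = [[-0.1, 0.16, -0.33], [0.05, -0.08, 0.16], [-0.06, 0.09, -0.18], [0.0, -0.00, 0.0]] + [[-0.03, -0.01, 0.0], [-0.05, -0.01, 0.01], [0.01, 0.0, -0.00], [-0.05, -0.02, 0.01]] + [[-0.00,0.00,0.00], [-0.00,0.00,0.0], [-0.00,0.0,0.00], [0.0,-0.00,-0.00]]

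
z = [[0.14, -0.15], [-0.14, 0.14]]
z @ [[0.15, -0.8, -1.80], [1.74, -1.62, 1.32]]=[[-0.24, 0.13, -0.45], [0.22, -0.11, 0.44]]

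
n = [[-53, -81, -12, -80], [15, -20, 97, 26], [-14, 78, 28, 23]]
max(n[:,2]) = 97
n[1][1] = -20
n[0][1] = -81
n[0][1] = -81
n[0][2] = -12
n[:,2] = [-12, 97, 28]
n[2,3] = 23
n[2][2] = 28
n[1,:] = [15, -20, 97, 26]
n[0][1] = -81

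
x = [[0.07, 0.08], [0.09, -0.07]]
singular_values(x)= [0.12, 0.11]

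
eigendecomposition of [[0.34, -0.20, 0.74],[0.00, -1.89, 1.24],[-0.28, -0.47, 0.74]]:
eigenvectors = [[0.78+0.00j, 0.78-0.00j, (0.03+0j)], [(0.11+0.27j), 0.11-0.27j, 0.98+0.00j], [0.11+0.54j, (0.11-0.54j), (0.2+0j)]]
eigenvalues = [(0.42+0.44j), (0.42-0.44j), (-1.64+0j)]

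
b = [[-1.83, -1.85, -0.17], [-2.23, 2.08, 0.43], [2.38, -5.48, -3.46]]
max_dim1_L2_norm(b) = 6.9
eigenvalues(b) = [2.48, -2.69, -3.0]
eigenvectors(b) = [[0.25, -0.76, 0.04], [-0.66, -0.40, -0.07], [0.71, 0.50, 1.00]]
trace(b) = -3.21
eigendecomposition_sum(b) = [[0.41,  -0.88,  -0.08],[-1.07,  2.28,  0.20],[1.15,  -2.45,  -0.21]] + [[-2.23, -0.84, 0.03], [-1.18, -0.44, 0.01], [1.47, 0.55, -0.02]] + [[-0.01, -0.13, -0.12], [0.02, 0.24, 0.22], [-0.25, -3.58, -3.23]]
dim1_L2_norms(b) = [2.61, 3.08, 6.9]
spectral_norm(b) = 7.46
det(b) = 20.00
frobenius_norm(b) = 8.00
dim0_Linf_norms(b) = [2.38, 5.48, 3.46]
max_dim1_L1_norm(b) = 11.32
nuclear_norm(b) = 11.16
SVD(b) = [[0.12, 0.89, -0.44],[-0.36, 0.45, 0.82],[0.92, 0.06, 0.38]] @ diag([7.459943320685389, 2.7051079276622736, 0.991229918767653]) @ [[0.37, -0.81, -0.45], [-0.92, -0.39, -0.06], [-0.13, 0.44, -0.89]]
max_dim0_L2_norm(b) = 6.15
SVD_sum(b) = [[0.33, -0.72, -0.40], [-1.02, 2.20, 1.23], [2.58, -5.58, -3.12]] + [[-2.22, -0.94, -0.15], [-1.11, -0.47, -0.08], [-0.15, -0.06, -0.01]] + [[0.05, -0.19, 0.38],  [-0.10, 0.36, -0.72],  [-0.05, 0.16, -0.33]]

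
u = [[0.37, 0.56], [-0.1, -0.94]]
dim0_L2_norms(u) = [0.38, 1.09]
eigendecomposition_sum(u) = [[0.34, 0.15], [-0.03, -0.01]] + [[0.03, 0.41], [-0.07, -0.93]]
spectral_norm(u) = 1.13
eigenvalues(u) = [0.33, -0.9]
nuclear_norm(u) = 1.39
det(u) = -0.29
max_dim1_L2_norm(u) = 0.95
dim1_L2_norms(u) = [0.67, 0.95]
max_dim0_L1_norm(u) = 1.5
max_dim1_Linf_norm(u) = 0.94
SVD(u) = [[-0.56, 0.83], [0.83, 0.56]] @ diag([1.1302414376443333, 0.2581749264194153]) @ [[-0.26, -0.97],  [0.97, -0.26]]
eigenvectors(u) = [[1.0, -0.4], [-0.08, 0.91]]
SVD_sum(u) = [[0.16, 0.61], [-0.24, -0.90]] + [[0.21,-0.05], [0.14,-0.04]]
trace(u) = -0.57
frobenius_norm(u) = 1.16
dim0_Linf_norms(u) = [0.37, 0.94]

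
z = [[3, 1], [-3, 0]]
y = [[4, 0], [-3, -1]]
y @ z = [[12, 4], [-6, -3]]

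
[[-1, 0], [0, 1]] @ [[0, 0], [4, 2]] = [[0, 0], [4, 2]]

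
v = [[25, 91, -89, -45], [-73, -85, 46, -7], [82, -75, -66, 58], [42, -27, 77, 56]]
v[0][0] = 25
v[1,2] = 46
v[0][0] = 25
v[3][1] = -27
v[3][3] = 56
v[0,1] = 91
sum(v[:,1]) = -96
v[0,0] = 25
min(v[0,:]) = -89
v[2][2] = -66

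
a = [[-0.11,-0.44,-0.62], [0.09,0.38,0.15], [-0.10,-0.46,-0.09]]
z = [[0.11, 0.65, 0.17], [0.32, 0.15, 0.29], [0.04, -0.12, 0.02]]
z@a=[[0.03, 0.12, 0.01], [-0.05, -0.22, -0.20], [-0.02, -0.07, -0.04]]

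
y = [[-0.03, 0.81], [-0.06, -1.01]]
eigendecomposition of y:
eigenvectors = [[1.00, -0.66], [-0.06, 0.75]]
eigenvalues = [-0.08, -0.96]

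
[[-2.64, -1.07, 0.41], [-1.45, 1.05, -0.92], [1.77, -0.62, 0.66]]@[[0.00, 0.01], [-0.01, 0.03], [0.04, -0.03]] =[[0.03,  -0.07], [-0.05,  0.04], [0.03,  -0.02]]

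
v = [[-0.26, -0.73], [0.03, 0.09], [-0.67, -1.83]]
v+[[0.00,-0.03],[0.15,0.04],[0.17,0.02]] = [[-0.26,-0.76], [0.18,0.13], [-0.50,-1.81]]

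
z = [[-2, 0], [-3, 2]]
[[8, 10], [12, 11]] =z@ [[-4, -5], [0, -2]]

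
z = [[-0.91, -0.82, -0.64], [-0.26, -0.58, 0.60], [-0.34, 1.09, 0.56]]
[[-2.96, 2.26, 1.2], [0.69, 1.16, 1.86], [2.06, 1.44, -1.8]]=z@[[0.77, -3.00, -0.05], [0.91, 0.04, -2.17], [2.37, 0.68, 0.98]]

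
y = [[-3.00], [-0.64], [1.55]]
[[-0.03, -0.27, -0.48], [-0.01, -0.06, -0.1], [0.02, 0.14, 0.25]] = y@[[0.01,0.09,0.16]]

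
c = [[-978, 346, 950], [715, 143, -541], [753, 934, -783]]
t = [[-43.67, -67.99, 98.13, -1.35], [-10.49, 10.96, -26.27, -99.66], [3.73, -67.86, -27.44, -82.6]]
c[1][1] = 143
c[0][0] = -978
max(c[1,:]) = 715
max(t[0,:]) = 98.13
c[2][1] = 934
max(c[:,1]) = 934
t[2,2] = -27.44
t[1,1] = 10.96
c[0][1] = 346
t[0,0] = -43.67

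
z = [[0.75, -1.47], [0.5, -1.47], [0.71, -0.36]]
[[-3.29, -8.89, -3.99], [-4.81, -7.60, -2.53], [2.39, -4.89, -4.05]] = z@[[6.08,-5.15,-5.83], [5.34,3.42,-0.26]]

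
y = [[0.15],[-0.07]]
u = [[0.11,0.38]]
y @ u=[[0.02, 0.06], [-0.01, -0.03]]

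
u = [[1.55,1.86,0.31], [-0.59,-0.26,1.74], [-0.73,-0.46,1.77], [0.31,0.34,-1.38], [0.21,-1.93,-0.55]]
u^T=[[1.55, -0.59, -0.73, 0.31, 0.21],[1.86, -0.26, -0.46, 0.34, -1.93],[0.31, 1.74, 1.77, -1.38, -0.55]]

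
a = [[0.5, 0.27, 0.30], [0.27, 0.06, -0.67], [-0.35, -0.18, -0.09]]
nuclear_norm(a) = 1.49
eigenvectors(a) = [[0.51, 0.43, -0.42], [0.74, -0.90, 0.89], [-0.43, 0.11, 0.15]]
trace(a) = 0.47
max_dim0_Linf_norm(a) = 0.67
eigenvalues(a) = [0.64, 0.01, -0.18]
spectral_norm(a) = 0.76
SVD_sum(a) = [[0.36, 0.22, 0.44],[-0.18, -0.11, -0.22],[-0.2, -0.12, -0.24]] + [[0.14, 0.05, -0.14], [0.45, 0.17, -0.45], [-0.15, -0.06, 0.15]] + [[0.0,-0.0,0.00],[0.00,-0.0,0.00],[0.00,-0.00,0.00]]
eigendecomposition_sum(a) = [[0.37, 0.18, -0.01], [0.54, 0.26, -0.01], [-0.31, -0.15, 0.01]] + [[0.01,  0.0,  0.02], [-0.03,  -0.01,  -0.04], [0.0,  0.0,  0.01]] + [[0.11, 0.09, 0.29], [-0.24, -0.19, -0.61], [-0.04, -0.03, -0.1]]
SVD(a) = [[-0.80,-0.28,0.53],  [0.4,-0.91,0.12],  [0.44,0.31,0.84]] @ diag([0.7589604341291969, 0.7247568864619984, 0.0025524404657247548]) @ [[-0.59,-0.36,-0.72], [-0.68,-0.26,0.69], [0.43,-0.9,0.09]]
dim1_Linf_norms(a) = [0.5, 0.67, 0.35]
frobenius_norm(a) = 1.05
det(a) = -0.00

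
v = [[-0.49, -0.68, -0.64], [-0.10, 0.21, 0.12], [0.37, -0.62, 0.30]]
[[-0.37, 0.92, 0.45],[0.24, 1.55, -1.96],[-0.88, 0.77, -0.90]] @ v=[[0.26, 0.17, 0.48], [-1.0, 1.38, -0.56], [0.02, 1.32, 0.39]]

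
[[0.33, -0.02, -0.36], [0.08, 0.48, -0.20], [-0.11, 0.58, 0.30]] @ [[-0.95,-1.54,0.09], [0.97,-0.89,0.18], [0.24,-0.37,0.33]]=[[-0.42, -0.36, -0.09],[0.34, -0.48, 0.03],[0.74, -0.46, 0.19]]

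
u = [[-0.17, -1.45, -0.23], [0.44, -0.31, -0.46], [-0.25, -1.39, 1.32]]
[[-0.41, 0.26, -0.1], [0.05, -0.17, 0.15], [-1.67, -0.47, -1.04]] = u @ [[-0.44, -0.92, -0.17], [0.47, 0.01, 0.19], [-0.85, -0.52, -0.62]]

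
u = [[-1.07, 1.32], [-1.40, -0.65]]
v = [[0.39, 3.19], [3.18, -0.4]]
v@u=[[-4.88,-1.56],[-2.84,4.46]]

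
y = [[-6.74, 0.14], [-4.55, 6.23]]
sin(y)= [[-0.40, 0.00], [-0.1, -0.1]]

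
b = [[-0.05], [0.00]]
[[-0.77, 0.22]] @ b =[[0.04]]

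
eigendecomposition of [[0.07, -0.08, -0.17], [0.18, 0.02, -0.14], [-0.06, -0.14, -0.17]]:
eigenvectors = [[-0.13, -0.35, 0.52], [-0.88, 0.81, 0.1], [0.45, -0.47, 0.85]]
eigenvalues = [0.12, 0.02, -0.22]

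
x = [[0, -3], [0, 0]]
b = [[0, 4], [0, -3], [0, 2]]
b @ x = [[0, 0], [0, 0], [0, 0]]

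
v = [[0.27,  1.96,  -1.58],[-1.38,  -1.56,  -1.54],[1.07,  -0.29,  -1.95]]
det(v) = -11.07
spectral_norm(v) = 2.96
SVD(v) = [[0.66, 0.52, 0.54], [0.33, -0.85, 0.41], [0.67, -0.1, -0.73]] @ diag([2.9594127196207336, 2.7452217620627333, 1.3629504143747113]) @ [[0.15, 0.2, -0.97],[0.44, 0.86, 0.25],[-0.88, 0.46, -0.04]]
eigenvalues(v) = [(-0.34+2.05j), (-0.34-2.05j), (-2.57+0j)]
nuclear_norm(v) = 7.07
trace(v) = -3.24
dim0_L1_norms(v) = [2.72, 3.81, 5.07]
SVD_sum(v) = [[0.3, 0.40, -1.90],[0.15, 0.19, -0.93],[0.30, 0.40, -1.93]] + [[0.62, 1.22, 0.35],[-1.03, -2.02, -0.58],[-0.12, -0.23, -0.07]] + [[-0.65, 0.34, -0.03],[-0.49, 0.26, -0.02],[0.88, -0.46, 0.04]]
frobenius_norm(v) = 4.26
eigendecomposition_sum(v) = [[0.16+1.06j, 0.88+0.23j, (-0.99+0j)], [-0.80-0.04j, (-0.3+0.61j), (0.15-0.73j)], [(0.44+0.15j), 0.26-0.29j, (-0.2+0.38j)]] + [[0.16-1.06j, (0.88-0.23j), -0.99-0.00j], [(-0.8+0.04j), (-0.3-0.61j), 0.15+0.73j], [0.44-0.15j, (0.26+0.29j), -0.20-0.38j]] + [[(-0.05+0j), 0.21+0.00j, (0.4+0j)], [0.22-0.00j, -0.96-0.00j, (-1.83-0j)], [0.19-0.00j, (-0.82-0j), -1.56-0.00j]]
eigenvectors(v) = [[(-0.76+0j), -0.76-0.00j, -0.16+0.00j],[(0.11-0.56j), 0.11+0.56j, 0.75+0.00j],[-0.15+0.29j, -0.15-0.29j, 0.64+0.00j]]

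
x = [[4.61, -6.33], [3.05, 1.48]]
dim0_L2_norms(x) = [5.53, 6.5]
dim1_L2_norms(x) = [7.83, 3.39]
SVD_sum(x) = [[4.85,  -6.14], [0.45,  -0.57]] + [[-0.24, -0.19], [2.6, 2.05]]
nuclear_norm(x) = 11.18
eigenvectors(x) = [[(0.82+0j), 0.82-0.00j], [(0.2-0.53j), 0.20+0.53j]]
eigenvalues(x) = [(3.04+4.11j), (3.04-4.11j)]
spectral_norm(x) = 7.86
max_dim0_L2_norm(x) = 6.5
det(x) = 26.13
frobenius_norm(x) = 8.53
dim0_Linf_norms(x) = [4.61, 6.33]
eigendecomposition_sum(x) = [[(2.31+1.47j), (-3.17+2.35j)],  [1.52-1.13j, (0.74+2.63j)]] + [[(2.31-1.47j), -3.17-2.35j], [1.52+1.13j, (0.74-2.63j)]]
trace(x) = 6.09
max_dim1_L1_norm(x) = 10.94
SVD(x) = [[-1.00, -0.09], [-0.09, 1.0]] @ diag([7.858688517833178, 3.3248931982361416]) @ [[-0.62, 0.78], [0.78, 0.62]]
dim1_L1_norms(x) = [10.94, 4.53]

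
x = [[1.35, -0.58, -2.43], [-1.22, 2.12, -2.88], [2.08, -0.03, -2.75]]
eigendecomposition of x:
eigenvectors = [[-0.24+0.00j,  0.58+0.02j,  (0.58-0.02j)], [0.97+0.00j,  (0.62+0j),  0.62-0.00j], [-0.10+0.00j,  (0.43-0.31j),  (0.43+0.31j)]]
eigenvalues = [(2.71+0j), (-1+1.41j), (-1-1.41j)]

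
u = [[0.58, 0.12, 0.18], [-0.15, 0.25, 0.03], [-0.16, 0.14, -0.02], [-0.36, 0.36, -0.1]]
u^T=[[0.58, -0.15, -0.16, -0.36], [0.12, 0.25, 0.14, 0.36], [0.18, 0.03, -0.02, -0.10]]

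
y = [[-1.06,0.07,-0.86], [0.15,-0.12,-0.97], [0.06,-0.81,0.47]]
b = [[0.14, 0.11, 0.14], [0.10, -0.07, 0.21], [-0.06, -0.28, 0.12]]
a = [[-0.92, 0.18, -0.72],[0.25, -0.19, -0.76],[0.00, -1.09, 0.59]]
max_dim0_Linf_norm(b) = 0.28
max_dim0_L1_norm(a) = 2.07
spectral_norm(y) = 1.57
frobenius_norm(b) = 0.45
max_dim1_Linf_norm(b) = 0.28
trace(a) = -0.52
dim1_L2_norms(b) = [0.23, 0.24, 0.31]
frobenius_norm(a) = 1.90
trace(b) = 0.19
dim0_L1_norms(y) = [1.27, 1.0, 2.3]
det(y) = 0.98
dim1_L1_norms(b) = [0.39, 0.38, 0.46]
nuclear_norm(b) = 0.64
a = b + y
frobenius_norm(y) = 1.93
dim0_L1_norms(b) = [0.3, 0.46, 0.47]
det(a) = 1.03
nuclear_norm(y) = 3.15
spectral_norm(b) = 0.35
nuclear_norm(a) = 3.16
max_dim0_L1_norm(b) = 0.47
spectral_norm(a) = 1.48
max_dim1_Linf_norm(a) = 1.09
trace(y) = -0.71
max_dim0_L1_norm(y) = 2.3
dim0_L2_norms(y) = [1.07, 0.82, 1.38]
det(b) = -0.00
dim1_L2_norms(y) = [1.37, 0.99, 0.94]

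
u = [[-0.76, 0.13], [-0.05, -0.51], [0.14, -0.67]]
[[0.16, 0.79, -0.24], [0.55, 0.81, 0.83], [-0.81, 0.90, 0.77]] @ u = [[-0.19, -0.22], [-0.34, -0.90], [0.68, -1.08]]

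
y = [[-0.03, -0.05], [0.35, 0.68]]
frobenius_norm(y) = 0.77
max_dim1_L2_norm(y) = 0.76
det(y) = -0.00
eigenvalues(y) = [-0.0, 0.65]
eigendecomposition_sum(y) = [[-0.00, -0.00], [0.0, 0.00]] + [[-0.03, -0.05], [0.35, 0.68]]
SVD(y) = [[-0.08, 1.00],[1.00, 0.08]] @ diag([0.7669978515127065, 0.003780975389019049]) @ [[0.46, 0.89], [-0.89, 0.46]]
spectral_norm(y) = 0.77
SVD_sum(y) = [[-0.03, -0.05], [0.35, 0.68]] + [[-0.0, 0.00], [-0.0, 0.00]]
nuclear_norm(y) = 0.77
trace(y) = 0.65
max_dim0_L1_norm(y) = 0.73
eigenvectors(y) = [[-0.89, 0.07], [0.46, -1.0]]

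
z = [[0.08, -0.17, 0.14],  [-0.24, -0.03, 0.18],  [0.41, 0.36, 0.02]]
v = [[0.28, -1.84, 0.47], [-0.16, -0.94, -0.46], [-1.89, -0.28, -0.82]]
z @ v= [[-0.22,-0.03,0.00], [-0.4,0.42,-0.25], [0.02,-1.1,0.01]]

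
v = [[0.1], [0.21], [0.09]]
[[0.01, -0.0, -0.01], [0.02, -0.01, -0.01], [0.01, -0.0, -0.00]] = v @ [[0.1, -0.04, -0.05]]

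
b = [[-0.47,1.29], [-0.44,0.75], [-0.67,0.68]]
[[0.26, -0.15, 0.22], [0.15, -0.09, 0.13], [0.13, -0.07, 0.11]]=b @ [[0.02,-0.01,0.02], [0.21,-0.12,0.18]]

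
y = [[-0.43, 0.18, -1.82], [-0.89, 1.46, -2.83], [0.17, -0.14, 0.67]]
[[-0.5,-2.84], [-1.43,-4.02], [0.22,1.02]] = y @ [[-0.24, -0.09], [-0.60, 0.31], [0.27, 1.61]]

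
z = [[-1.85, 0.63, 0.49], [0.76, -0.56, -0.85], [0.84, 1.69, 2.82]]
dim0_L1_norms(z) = [3.45, 2.88, 4.16]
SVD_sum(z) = [[0.05, 0.32, 0.51], [-0.07, -0.5, -0.81], [0.26, 1.76, 2.83]] + [[-1.90, 0.28, -0.00], [0.82, -0.12, 0.0], [0.58, -0.09, 0.00]] + [[0.00, 0.03, -0.02], [0.01, 0.07, -0.04], [0.00, 0.01, -0.01]]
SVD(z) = [[0.17,0.88,0.44], [-0.27,-0.38,0.88], [0.95,-0.27,0.17]] @ diag([3.5282539509348183, 2.1750770986348793, 0.08811170584498693]) @ [[0.08, 0.53, 0.85], [-0.99, 0.15, -0.0], [0.12, 0.84, -0.53]]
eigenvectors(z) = [[0.90, -0.07, -0.12], [-0.43, 0.26, -0.82], [-0.01, -0.96, 0.56]]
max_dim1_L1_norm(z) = 5.35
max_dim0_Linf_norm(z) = 2.82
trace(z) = 0.41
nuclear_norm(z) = 5.79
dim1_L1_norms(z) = [2.97, 2.17, 5.35]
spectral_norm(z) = 3.53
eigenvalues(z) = [-2.16, 2.44, 0.13]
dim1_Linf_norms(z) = [1.85, 0.85, 2.82]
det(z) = -0.68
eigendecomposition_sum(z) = [[-1.93, 0.47, 0.27], [0.92, -0.23, -0.13], [0.01, -0.00, -0.00]] + [[0.07, 0.13, 0.21], [-0.23, -0.47, -0.75], [0.87, 1.79, 2.84]] + [[0.01, 0.02, 0.00],[0.07, 0.14, 0.03],[-0.05, -0.09, -0.02]]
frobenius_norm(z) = 4.15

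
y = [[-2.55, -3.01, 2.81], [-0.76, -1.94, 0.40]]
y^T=[[-2.55,-0.76], [-3.01,-1.94], [2.81,0.4]]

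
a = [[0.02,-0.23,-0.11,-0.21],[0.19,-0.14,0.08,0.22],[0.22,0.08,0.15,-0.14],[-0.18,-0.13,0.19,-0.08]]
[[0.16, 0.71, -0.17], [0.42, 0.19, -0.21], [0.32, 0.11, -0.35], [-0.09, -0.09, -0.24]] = a@[[1.47,1.16,-0.71], [-0.76,-1.72,0.73], [0.39,-0.92,-1.2], [0.03,-0.92,0.55]]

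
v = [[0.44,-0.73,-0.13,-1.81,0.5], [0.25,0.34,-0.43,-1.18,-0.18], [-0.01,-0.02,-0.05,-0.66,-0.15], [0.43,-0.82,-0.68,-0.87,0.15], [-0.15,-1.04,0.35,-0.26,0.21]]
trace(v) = 0.07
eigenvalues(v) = [(-1.31+0j), (1.06+0j), (0.16+0.63j), (0.16-0.63j), 0j]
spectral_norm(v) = 2.74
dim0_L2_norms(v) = [0.68, 1.55, 0.89, 2.43, 0.61]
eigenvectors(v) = [[(0.61+0j),0.00+0.00j,(0.82+0j),(0.82-0j),(-0.78+0j)], [0.39+0.00j,-0.65+0.00j,(0.1+0.01j),0.10-0.01j,(0.08+0j)], [0.32+0.00j,-0.32+0.00j,(0.04+0.24j),0.04-0.24j,(-0.41+0j)], [0.51+0.00j,(0.43+0j),(0.15-0.2j),0.15+0.20j,(-0.06+0j)], [(0.34+0j),(0.54+0j),(0.23+0.39j),(0.23-0.39j),(0.47+0j)]]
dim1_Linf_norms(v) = [1.81, 1.18, 0.66, 0.87, 1.04]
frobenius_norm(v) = 3.16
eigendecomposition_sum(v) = [[0.32+0.00j,-0.48+0.00j,-0.69-0.00j,-1.09-0.00j,(-0.12+0j)],[0.20+0.00j,(-0.31+0j),-0.44-0.00j,-0.69-0.00j,-0.08+0.00j],[0.17+0.00j,-0.25+0.00j,(-0.36-0j),-0.56-0.00j,(-0.06+0j)],[(0.27+0j),-0.40+0.00j,-0.57-0.00j,(-0.9-0j),(-0.1+0j)],[(0.18+0j),-0.27+0.00j,-0.38-0.00j,(-0.6-0j),-0.07+0.00j]] + [[(-0+0j), (-0+0j), -0j, 0j, 0.00+0.00j], [0.04+0.00j, (0.68+0j), (-0.08+0j), (-0.4+0j), (-0.18+0j)], [(0.02+0j), (0.33+0j), (-0.04+0j), (-0.2+0j), -0.09+0.00j], [(-0.03+0j), (-0.45+0j), (0.05-0j), 0.27+0.00j, 0.12+0.00j], [(-0.03+0j), -0.56+0.00j, 0.06-0.00j, 0.33+0.00j, 0.15+0.00j]] + [[0.06+0.35j, (-0.12+0.15j), 0.28-0.55j, -0.36-0.23j, (0.31+0.05j)], [0.04j, (-0.02+0.02j), 0.04-0.07j, -0.04-0.03j, 0.04+0.01j], [-0.10+0.03j, -0.05-0.03j, 0.17+0.05j, (0.05-0.12j), 0.09j], [(0.1+0.05j), (0.02+0.06j), (-0.08-0.16j), -0.12+0.05j, (0.07-0.07j)], [(-0.15+0.13j), (-0.11-0.01j), (0.33-0.02j), 0.01-0.24j, 0.07+0.16j]] + [[0.06-0.35j, -0.12-0.15j, 0.28+0.55j, (-0.36+0.23j), (0.31-0.05j)],[0.00-0.04j, (-0.02-0.02j), (0.04+0.07j), (-0.04+0.03j), 0.04-0.01j],[(-0.1-0.03j), (-0.05+0.03j), 0.17-0.05j, (0.05+0.12j), -0.09j],[(0.1-0.05j), 0.02-0.06j, (-0.08+0.16j), -0.12-0.05j, (0.07+0.07j)],[(-0.15-0.13j), -0.11+0.01j, 0.33+0.02j, (0.01+0.24j), (0.07-0.16j)]] + [[-0j,-0.00-0.00j,0j,0.00+0.00j,-0.00-0.00j], [(-0+0j),0j,-0.00-0.00j,(-0-0j),0j], [0.00-0.00j,(-0-0j),0j,0j,-0.00-0.00j], [-0j,-0.00-0.00j,0j,0.00+0.00j,(-0-0j)], [(-0+0j),0j,(-0-0j),-0.00-0.00j,0j]]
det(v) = -0.00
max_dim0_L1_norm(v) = 4.78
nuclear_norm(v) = 5.16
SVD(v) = [[-0.74, -0.08, -0.36, 0.54, 0.13], [-0.37, 0.64, -0.08, -0.34, -0.58], [-0.21, 0.18, -0.26, -0.6, 0.71], [-0.48, -0.15, 0.85, -0.13, 0.10], [-0.2, -0.73, -0.27, -0.47, -0.37]] @ diag([2.739623069677642, 1.3536359606128492, 0.6952964975529882, 0.36673337242722076, 0.002129850812582049]) @ [[-0.22, 0.37, 0.19, 0.87, -0.14], [0.13, 0.85, -0.32, -0.31, -0.26], [0.33, -0.25, -0.83, 0.36, -0.08], [0.47, 0.26, 0.08, 0.12, 0.83], [0.78, -0.08, 0.41, 0.06, -0.47]]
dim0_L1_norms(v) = [1.28, 2.95, 1.64, 4.78, 1.19]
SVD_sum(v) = [[0.44, -0.76, -0.39, -1.78, 0.29],  [0.22, -0.38, -0.19, -0.88, 0.14],  [0.12, -0.21, -0.11, -0.5, 0.08],  [0.28, -0.49, -0.25, -1.14, 0.18],  [0.12, -0.2, -0.10, -0.47, 0.08]] + [[-0.01, -0.09, 0.03, 0.03, 0.03], [0.11, 0.73, -0.27, -0.26, -0.23], [0.03, 0.2, -0.08, -0.07, -0.06], [-0.03, -0.17, 0.06, 0.06, 0.05], [-0.12, -0.84, 0.31, 0.3, 0.26]] + [[-0.08, 0.06, 0.21, -0.09, 0.02], [-0.02, 0.01, 0.05, -0.02, 0.00], [-0.06, 0.05, 0.15, -0.07, 0.01], [0.2, -0.15, -0.49, 0.21, -0.05], [-0.06, 0.05, 0.16, -0.07, 0.01]] + [[0.09, 0.05, 0.02, 0.02, 0.16], [-0.06, -0.03, -0.01, -0.02, -0.10], [-0.10, -0.06, -0.02, -0.03, -0.18], [-0.02, -0.01, -0.00, -0.01, -0.04], [-0.08, -0.04, -0.01, -0.02, -0.14]] + [[0.00, -0.0, 0.0, 0.0, -0.0], [-0.00, 0.00, -0.0, -0.00, 0.0], [0.0, -0.0, 0.0, 0.00, -0.0], [0.00, -0.0, 0.00, 0.00, -0.00], [-0.00, 0.0, -0.00, -0.0, 0.0]]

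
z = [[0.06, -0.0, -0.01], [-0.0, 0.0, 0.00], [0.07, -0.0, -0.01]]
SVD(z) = [[-0.65, 0.76, 0.0], [0.00, 0.0, -1.00], [-0.76, -0.65, 0.00]] @ diag([0.09326762794674744, 0.0010721833738185859, 0.0]) @ [[-0.99, 0.0, 0.15],  [-0.15, 0.00, -0.99],  [0.0, 1.00, 0.0]]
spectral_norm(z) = 0.09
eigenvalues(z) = [0.05, 0.0, 0.0]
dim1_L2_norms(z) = [0.06, 0.0, 0.07]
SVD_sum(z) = [[0.06, 0.00, -0.01], [0.0, 0.0, 0.00], [0.07, 0.00, -0.01]] + [[-0.0, 0.0, -0.0], [0.0, 0.0, 0.00], [0.00, 0.0, 0.00]] + [[0.00, 0.00, 0.00], [0.0, -0.0, -0.0], [0.00, 0.0, 0.00]]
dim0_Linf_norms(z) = [0.07, 0.0, 0.01]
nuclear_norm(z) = 0.09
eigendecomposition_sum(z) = [[0.06, 0.00, -0.01], [0.00, 0.00, 0.00], [0.07, 0.0, -0.01]] + [[-0.0, 0.0, 0.0], [0.00, 0.0, 0.0], [-0.0, 0.00, 0.00]] + [[0.00, 0.00, 0.0], [0.0, 0.0, 0.00], [0.0, 0.0, 0.00]]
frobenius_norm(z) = 0.09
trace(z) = 0.05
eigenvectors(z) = [[0.64, 0.17, 0.00],  [0.00, 0.0, 1.00],  [0.77, 0.99, 0.0]]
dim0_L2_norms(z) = [0.09, 0.0, 0.01]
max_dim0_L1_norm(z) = 0.13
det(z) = 0.00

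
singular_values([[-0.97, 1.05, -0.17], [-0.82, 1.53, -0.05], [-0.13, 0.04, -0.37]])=[2.24, 0.42, 0.22]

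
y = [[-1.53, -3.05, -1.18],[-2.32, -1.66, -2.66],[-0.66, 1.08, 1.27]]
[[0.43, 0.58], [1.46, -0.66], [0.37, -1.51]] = y@[[-0.57, 0.94], [0.22, -0.58], [-0.19, -0.21]]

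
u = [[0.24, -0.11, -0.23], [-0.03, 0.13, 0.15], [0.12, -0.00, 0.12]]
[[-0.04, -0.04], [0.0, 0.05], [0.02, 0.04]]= u@ [[-0.05, 0.09], [-0.24, 0.15], [0.22, 0.21]]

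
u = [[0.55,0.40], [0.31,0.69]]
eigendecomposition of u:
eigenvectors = [[-0.81, -0.68], [0.59, -0.73]]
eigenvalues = [0.26, 0.98]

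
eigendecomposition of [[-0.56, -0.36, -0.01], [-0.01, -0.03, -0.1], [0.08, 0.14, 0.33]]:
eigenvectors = [[1.0, 0.11, -0.52], [0.00, -0.29, 0.82], [-0.09, 0.95, -0.23]]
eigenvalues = [-0.56, 0.3, 0.0]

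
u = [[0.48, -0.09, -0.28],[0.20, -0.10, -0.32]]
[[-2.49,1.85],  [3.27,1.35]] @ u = [[-0.83, 0.04, 0.11], [1.84, -0.43, -1.35]]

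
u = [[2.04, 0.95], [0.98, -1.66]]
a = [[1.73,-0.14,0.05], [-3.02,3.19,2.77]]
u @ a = [[0.66, 2.74, 2.73], [6.71, -5.43, -4.55]]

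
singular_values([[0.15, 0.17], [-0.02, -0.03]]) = [0.23, 0.0]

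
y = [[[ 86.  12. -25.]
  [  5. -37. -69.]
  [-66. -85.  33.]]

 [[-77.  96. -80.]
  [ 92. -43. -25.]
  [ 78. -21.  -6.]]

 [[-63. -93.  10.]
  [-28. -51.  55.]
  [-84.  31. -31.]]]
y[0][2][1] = -85.0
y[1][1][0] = 92.0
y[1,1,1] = -43.0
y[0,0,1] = 12.0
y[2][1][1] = -51.0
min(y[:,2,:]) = -85.0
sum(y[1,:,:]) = 14.0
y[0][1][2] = -69.0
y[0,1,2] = -69.0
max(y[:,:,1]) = 96.0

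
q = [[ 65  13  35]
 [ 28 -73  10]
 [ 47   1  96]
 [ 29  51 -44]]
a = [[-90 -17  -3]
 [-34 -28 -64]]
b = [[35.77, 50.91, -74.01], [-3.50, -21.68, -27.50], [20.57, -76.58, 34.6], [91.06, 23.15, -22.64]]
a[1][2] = -64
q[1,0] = 28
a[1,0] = -34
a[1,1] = -28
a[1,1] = -28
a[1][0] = -34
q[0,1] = 13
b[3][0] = 91.06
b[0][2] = -74.01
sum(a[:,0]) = -124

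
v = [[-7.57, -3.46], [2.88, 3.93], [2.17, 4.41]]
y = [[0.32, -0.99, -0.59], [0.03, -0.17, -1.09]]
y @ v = [[-6.55, -7.60],[-3.08, -5.58]]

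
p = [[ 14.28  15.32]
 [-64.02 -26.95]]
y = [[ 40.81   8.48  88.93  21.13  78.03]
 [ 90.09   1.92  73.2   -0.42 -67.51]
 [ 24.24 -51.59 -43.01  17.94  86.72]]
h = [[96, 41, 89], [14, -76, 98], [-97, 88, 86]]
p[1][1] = -26.95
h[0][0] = 96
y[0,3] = 21.13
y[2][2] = -43.01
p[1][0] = -64.02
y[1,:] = [90.09, 1.92, 73.2, -0.42, -67.51]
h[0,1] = 41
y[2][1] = -51.59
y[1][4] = -67.51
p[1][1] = -26.95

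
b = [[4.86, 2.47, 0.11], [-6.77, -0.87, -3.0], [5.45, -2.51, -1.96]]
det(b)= -99.077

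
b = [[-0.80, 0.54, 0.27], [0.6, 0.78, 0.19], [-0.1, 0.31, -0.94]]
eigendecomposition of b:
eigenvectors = [[0.30+0.00j, (0.02+0.68j), (0.02-0.68j)], [(0.94+0j), 0.09-0.22j, (0.09+0.22j)], [0.14+0.00j, (-0.69+0j), -0.69-0.00j]]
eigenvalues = [(1+0j), (-0.98+0.2j), (-0.98-0.2j)]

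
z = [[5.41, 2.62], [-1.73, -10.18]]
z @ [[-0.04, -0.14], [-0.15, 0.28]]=[[-0.61, -0.02],  [1.60, -2.61]]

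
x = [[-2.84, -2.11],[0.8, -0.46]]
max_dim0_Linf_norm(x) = 2.84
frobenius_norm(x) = 3.66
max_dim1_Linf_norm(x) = 2.84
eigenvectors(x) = [[(-0.85+0j), -0.85-0.00j], [(0.48+0.21j), 0.48-0.21j]]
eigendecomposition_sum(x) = [[-1.42-1.62j, (-1.06-3.34j)],[0.40+1.27j, (-0.23+2.14j)]] + [[-1.42+1.62j,  -1.06+3.34j], [0.40-1.27j,  (-0.23-2.14j)]]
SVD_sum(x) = [[-2.89, -2.03], [0.32, 0.22]] + [[0.05, -0.08], [0.48, -0.68]]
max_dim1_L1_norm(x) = 4.95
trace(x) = -3.30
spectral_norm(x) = 3.56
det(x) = 2.99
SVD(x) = [[-0.99, 0.11], [0.11, 0.99]] @ diag([3.558245825882885, 0.8415382597285893]) @ [[0.82, 0.58], [0.58, -0.82]]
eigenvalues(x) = [(-1.65+0.52j), (-1.65-0.52j)]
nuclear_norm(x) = 4.40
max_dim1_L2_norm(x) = 3.54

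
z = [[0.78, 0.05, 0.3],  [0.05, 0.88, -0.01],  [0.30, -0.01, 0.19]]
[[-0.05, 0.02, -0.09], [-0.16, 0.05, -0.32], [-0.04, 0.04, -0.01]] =z @ [[0.08, -0.17, -0.16], [-0.19, 0.07, -0.35], [-0.33, 0.5, 0.19]]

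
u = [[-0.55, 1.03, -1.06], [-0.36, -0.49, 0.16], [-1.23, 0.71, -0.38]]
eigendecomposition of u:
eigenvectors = [[-0.5, 0.69, -0.47], [0.28, 0.14, -0.62], [0.82, 0.71, -0.63]]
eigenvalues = [0.61, -1.43, -0.6]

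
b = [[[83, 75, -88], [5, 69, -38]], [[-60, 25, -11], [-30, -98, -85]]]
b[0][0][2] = -88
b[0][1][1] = 69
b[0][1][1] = 69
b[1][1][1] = -98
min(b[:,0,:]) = -88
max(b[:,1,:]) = 69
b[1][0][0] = -60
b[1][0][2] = -11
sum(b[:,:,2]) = -222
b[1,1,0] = -30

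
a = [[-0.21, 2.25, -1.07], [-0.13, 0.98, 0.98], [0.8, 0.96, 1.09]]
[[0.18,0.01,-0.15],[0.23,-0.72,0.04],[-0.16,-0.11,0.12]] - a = [[0.39, -2.24, 0.92], [0.36, -1.7, -0.94], [-0.96, -1.07, -0.97]]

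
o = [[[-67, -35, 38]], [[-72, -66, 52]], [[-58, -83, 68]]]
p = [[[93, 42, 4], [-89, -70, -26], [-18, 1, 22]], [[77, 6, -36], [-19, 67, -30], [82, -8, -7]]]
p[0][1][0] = -89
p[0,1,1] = -70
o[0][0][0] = -67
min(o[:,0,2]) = 38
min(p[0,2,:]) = -18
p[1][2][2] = -7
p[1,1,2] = -30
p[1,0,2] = -36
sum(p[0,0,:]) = 139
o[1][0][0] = -72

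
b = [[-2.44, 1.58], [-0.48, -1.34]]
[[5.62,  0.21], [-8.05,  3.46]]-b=[[8.06, -1.37], [-7.57, 4.80]]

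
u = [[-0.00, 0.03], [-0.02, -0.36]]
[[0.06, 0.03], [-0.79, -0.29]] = u @[[1.53,-0.93], [2.12,0.87]]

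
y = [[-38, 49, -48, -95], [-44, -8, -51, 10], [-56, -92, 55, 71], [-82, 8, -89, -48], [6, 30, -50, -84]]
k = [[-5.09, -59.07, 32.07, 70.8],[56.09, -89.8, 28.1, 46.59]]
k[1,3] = 46.59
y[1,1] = -8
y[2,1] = -92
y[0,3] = -95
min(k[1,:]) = -89.8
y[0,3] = -95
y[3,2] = -89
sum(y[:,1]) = -13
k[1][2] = 28.1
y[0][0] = -38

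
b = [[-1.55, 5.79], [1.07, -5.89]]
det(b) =2.934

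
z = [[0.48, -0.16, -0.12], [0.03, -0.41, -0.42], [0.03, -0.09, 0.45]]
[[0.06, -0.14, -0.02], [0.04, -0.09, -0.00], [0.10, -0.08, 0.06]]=z @ [[0.07, -0.22, -0.06], [-0.26, 0.30, -0.12], [0.16, -0.1, 0.12]]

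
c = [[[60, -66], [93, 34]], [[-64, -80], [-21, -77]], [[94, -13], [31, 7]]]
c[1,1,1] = -77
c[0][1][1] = 34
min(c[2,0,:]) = -13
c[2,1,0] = 31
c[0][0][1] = -66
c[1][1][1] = -77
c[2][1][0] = 31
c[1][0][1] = -80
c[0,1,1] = 34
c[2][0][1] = -13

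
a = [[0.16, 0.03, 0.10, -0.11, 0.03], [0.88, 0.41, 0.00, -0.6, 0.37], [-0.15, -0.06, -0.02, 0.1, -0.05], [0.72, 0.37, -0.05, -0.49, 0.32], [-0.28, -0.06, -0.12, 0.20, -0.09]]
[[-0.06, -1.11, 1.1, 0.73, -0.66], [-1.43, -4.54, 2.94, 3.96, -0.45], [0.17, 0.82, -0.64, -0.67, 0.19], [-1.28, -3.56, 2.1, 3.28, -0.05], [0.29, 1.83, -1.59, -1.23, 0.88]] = a @ [[3.08, -2.95, 4.39, 2.88, -0.25], [-0.92, 0.70, -2.40, 3.29, 2.45], [0.44, -2.5, 2.62, 1.94, -4.17], [4.26, 3.78, -3.29, 0.52, 2.82], [-3.26, 0.11, -5.17, 1.06, 1.24]]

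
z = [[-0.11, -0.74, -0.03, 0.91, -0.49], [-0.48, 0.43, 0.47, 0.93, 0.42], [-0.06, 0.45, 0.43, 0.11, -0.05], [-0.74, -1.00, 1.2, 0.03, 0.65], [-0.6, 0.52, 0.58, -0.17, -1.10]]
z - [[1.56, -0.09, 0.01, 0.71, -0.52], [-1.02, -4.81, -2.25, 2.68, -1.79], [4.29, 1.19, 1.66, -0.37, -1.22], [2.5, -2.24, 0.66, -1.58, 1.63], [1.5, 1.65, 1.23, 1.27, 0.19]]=[[-1.67,-0.65,-0.04,0.20,0.03], [0.54,5.24,2.72,-1.75,2.21], [-4.35,-0.74,-1.23,0.48,1.17], [-3.24,1.24,0.54,1.61,-0.98], [-2.1,-1.13,-0.65,-1.44,-1.29]]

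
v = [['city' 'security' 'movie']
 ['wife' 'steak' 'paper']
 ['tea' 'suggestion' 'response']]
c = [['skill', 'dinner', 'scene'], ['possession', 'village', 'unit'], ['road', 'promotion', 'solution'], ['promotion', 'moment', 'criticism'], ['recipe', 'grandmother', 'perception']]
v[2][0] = 'tea'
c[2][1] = 'promotion'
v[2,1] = 'suggestion'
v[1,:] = ['wife', 'steak', 'paper']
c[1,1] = 'village'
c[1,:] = ['possession', 'village', 'unit']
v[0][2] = 'movie'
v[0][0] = 'city'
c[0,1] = 'dinner'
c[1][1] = 'village'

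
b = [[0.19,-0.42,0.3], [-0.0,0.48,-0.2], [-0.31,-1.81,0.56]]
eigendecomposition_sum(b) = [[-0.11,-0.87,0.30], [0.07,0.59,-0.20], [-0.2,-1.65,0.56]] + [[0.3, 0.46, 0.01], [-0.07, -0.11, -0.00], [-0.11, -0.17, -0.0]] + [[-0.00,  -0.01,  -0.0],[0.00,  0.00,  0.0],[0.00,  0.01,  0.0]]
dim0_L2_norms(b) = [0.36, 1.92, 0.67]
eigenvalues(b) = [1.04, 0.18, 0.0]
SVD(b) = [[0.23, 0.93, 0.29],[-0.25, -0.23, 0.94],[0.94, -0.29, 0.18]] @ diag([2.0398061674106067, 0.31287193205828306, 0.0013976851462283587]) @ [[-0.12, -0.94, 0.32], [0.85, 0.07, 0.52], [-0.51, 0.33, 0.79]]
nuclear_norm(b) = 2.35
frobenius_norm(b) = 2.06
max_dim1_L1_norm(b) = 2.68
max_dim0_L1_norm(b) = 2.71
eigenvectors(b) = [[0.45, 0.91, 0.52], [-0.3, -0.23, -0.33], [0.84, -0.33, -0.79]]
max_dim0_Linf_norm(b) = 1.81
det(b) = 0.00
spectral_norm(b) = 2.04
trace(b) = 1.23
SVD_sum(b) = [[-0.06, -0.44, 0.15], [0.06, 0.48, -0.16], [-0.23, -1.80, 0.61]] + [[0.25,0.02,0.15],[-0.06,-0.00,-0.04],[-0.08,-0.01,-0.05]] + [[-0.00, 0.0, 0.00], [-0.0, 0.0, 0.0], [-0.0, 0.0, 0.0]]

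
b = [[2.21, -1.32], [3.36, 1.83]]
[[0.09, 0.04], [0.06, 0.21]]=b@[[0.03, 0.04], [-0.02, 0.04]]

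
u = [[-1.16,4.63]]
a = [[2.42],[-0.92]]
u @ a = [[-7.07]]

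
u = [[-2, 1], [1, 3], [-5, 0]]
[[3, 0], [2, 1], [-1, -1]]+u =[[1, 1], [3, 4], [-6, -1]]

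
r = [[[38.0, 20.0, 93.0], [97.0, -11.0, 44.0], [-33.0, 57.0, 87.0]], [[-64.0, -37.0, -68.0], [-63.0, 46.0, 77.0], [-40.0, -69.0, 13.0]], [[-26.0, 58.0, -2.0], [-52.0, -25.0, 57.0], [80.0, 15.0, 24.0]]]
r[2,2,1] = 15.0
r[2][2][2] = 24.0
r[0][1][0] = 97.0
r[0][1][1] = -11.0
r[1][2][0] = -40.0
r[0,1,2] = 44.0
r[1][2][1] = -69.0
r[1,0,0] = -64.0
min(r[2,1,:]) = -52.0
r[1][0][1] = -37.0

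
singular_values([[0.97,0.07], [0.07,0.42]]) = [0.98, 0.41]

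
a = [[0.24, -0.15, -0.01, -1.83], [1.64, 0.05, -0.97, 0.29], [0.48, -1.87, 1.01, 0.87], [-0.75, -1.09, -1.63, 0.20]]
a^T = [[0.24, 1.64, 0.48, -0.75], [-0.15, 0.05, -1.87, -1.09], [-0.01, -0.97, 1.01, -1.63], [-1.83, 0.29, 0.87, 0.2]]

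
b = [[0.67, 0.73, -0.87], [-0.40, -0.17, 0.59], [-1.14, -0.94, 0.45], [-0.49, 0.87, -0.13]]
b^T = [[0.67, -0.40, -1.14, -0.49], [0.73, -0.17, -0.94, 0.87], [-0.87, 0.59, 0.45, -0.13]]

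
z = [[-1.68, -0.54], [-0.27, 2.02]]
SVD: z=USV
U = [[-0.43, 0.9], [0.9, 0.43]]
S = [2.11, 1.68]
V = [[0.23, 0.97],[-0.97, 0.23]]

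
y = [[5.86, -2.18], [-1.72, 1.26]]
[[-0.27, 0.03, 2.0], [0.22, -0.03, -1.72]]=y @ [[0.04, -0.01, -0.34], [0.23, -0.04, -1.83]]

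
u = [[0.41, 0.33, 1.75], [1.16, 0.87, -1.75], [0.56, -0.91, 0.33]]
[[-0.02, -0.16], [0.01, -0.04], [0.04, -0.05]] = u @ [[0.02, -0.10],[-0.03, -0.03],[-0.01, -0.06]]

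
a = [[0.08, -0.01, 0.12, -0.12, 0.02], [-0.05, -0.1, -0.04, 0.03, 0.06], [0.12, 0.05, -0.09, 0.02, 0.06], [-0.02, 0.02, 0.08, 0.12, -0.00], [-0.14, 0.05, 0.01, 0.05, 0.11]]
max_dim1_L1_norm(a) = 0.36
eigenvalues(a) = [(-0.16+0j), (-0.13+0j), (0.12+0.09j), (0.12-0.09j), (0.17+0j)]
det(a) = 0.00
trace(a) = 0.12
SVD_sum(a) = [[0.11, -0.00, 0.02, -0.08, -0.04], [-0.06, 0.00, -0.01, 0.04, 0.02], [0.04, -0.00, 0.01, -0.03, -0.01], [-0.06, 0.0, -0.01, 0.04, 0.02], [-0.12, 0.00, -0.02, 0.10, 0.05]] + [[-0.04,-0.01,0.09,-0.03,-0.01], [0.01,0.0,-0.02,0.0,0.00], [0.06,0.02,-0.12,0.04,0.02], [-0.02,-0.0,0.04,-0.01,-0.01], [-0.01,-0.00,0.03,-0.01,-0.00]] + [[-0.00,-0.00,-0.00,-0.00,0.00], [-0.03,-0.06,-0.03,-0.05,0.01], [0.01,0.03,0.02,0.02,-0.00], [0.03,0.07,0.04,0.05,-0.01], [0.0,0.00,0.00,0.0,-0.0]] + [[0.0, 0.02, 0.01, -0.02, 0.06], [0.0, 0.00, 0.0, -0.0, 0.0], [0.0, 0.02, 0.00, -0.02, 0.05], [-0.00, -0.01, -0.00, 0.01, -0.03], [0.00, 0.03, 0.01, -0.03, 0.08]] + [[0.01, -0.02, 0.01, 0.01, 0.01], [0.03, -0.05, 0.02, 0.03, 0.03], [0.01, -0.02, 0.01, 0.01, 0.01], [0.02, -0.03, 0.01, 0.02, 0.02], [-0.01, 0.01, -0.01, -0.01, -0.01]]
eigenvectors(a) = [[(0.41+0j),0.29+0.00j,0.03+0.51j,(0.03-0.51j),0.14+0.00j], [-0.51+0.00j,-0.77+0.00j,(-0.2-0.08j),(-0.2+0.08j),-0.23+0.00j], [-0.66+0.00j,(-0.42+0j),(-0.09+0.32j),(-0.09-0.32j),-0.20+0.00j], [(0.25+0j),(0.22+0j),0.16+0.14j,(0.16-0.14j),-0.43+0.00j], [0.28+0.00j,(0.3+0j),-0.74+0.00j,-0.74-0.00j,-0.84+0.00j]]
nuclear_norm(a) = 0.80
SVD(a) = [[-0.57,  0.55,  -0.01,  0.52,  0.31],[0.30,  -0.1,  -0.62,  0.0,  0.71],[-0.2,  -0.77,  0.31,  0.45,  0.24],[0.31,  0.24,  0.72,  -0.23,  0.53],[0.67,  0.17,  0.04,  0.68,  -0.23]] @ diag([0.24596402842950565, 0.18514571603878904, 0.1418505049856995, 0.13158290802028028, 0.09740191529657867]) @ [[-0.75,0.02,-0.13,0.58,0.28], [-0.39,-0.11,0.87,-0.25,-0.12], [0.34,0.67,0.38,0.54,-0.10], [0.04,0.35,0.08,-0.36,0.86], [0.41,-0.65,0.28,0.42,0.40]]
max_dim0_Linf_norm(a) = 0.14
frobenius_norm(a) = 0.38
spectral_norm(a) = 0.25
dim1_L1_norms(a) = [0.35, 0.28, 0.34, 0.24, 0.36]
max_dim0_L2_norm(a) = 0.21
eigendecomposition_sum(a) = [[(-0.08-0j),  -0.10-0.00j,  0.12-0.00j,  -0.03+0.00j,  0.00-0.00j], [(0.1+0j),  (0.13+0j),  -0.14+0.00j,  0.04-0.00j,  -0.00+0.00j], [(0.13+0j),  0.16+0.00j,  (-0.19+0j),  (0.05-0j),  (-0+0j)], [-0.05-0.00j,  -0.06-0.00j,  0.07-0.00j,  -0.02+0.00j,  0.00-0.00j], [(-0.06-0j),  -0.07-0.00j,  0.08-0.00j,  -0.02+0.00j,  0.00-0.00j]] + [[0.04+0.00j, 0.09+0.00j, (-0.04+0j), 0.01-0.00j, -0.01+0.00j], [-0.10-0.00j, -0.23-0.00j, (0.12-0j), (-0.04+0j), (0.04-0j)], [-0.05-0.00j, -0.13-0.00j, (0.06-0j), (-0.02+0j), 0.02-0.00j], [0.03+0.00j, (0.07+0j), -0.03+0.00j, 0.01-0.00j, (-0.01+0j)], [0.04+0.00j, (0.09+0j), (-0.05+0j), 0.01-0.00j, -0.01+0.00j]] + [[0.06+0.01j, -0j, (0.03+0.02j), -0.03+0.06j, (0.02-0.03j)],  [(-0.01+0.02j), (-0+0j), (-0.01+0.01j), (-0.02-0.02j), (0.01+0.01j)],  [0.03+0.02j, 0.00+0.00j, 0.01+0.02j, (-0.03+0.03j), 0.02-0.02j],  [0.02-0.01j, 0.00-0.00j, (0.01-0j), (0.01+0.03j), -0.00-0.01j],  [-0.02+0.08j, 0.01j, (-0.03+0.04j), (-0.08-0.05j), (0.04+0.03j)]] + [[0.06-0.01j, 0.00+0.00j, (0.03-0.02j), (-0.03-0.06j), (0.02+0.03j)], [-0.01-0.02j, -0.00-0.00j, (-0.01-0.01j), -0.02+0.02j, 0.01-0.01j], [0.03-0.02j, -0j, 0.01-0.02j, (-0.03-0.03j), 0.02+0.02j], [(0.02+0.01j), 0j, (0.01+0j), 0.01-0.03j, -0.00+0.01j], [-0.02-0.08j, 0.00-0.01j, (-0.03-0.04j), -0.08+0.05j, (0.04-0.03j)]] + [[0.01-0.00j, -0.00+0.00j, (-0-0j), -0.04-0.00j, (-0.01+0j)], [(-0.02+0j), (0.01-0j), (0.01+0j), 0.06+0.00j, (0.01-0j)], [(-0.02+0j), 0.01-0.00j, 0.01+0.00j, 0.05+0.00j, (0.01-0j)], [-0.04+0.00j, 0.02-0.00j, 0.02+0.00j, 0.11+0.00j, (0.02-0j)], [-0.07+0.00j, 0.03-0.00j, 0.03+0.00j, 0.22+0.00j, (0.03-0j)]]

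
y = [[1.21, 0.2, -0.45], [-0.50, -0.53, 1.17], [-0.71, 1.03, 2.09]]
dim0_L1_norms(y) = [2.42, 1.76, 3.71]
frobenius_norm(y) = 3.09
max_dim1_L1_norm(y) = 3.83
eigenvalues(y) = [2.68, 0.98, -0.89]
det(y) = -2.35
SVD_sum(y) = [[0.38, -0.19, -0.76], [-0.49, 0.25, 0.98], [-1.02, 0.52, 2.06]] + [[0.55,0.66,0.11], [-0.37,-0.44,-0.07], [0.38,0.45,0.07]] + [[0.28, -0.27, 0.21], [0.35, -0.34, 0.26], [-0.06, 0.06, -0.05]]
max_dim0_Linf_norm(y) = 2.09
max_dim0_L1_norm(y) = 3.71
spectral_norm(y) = 2.76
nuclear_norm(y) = 4.67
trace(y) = 2.77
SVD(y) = [[-0.32, -0.72, -0.61], [0.41, 0.48, -0.78], [0.86, -0.50, 0.14]] @ diag([2.75629314523395, 1.1971545667953747, 0.7135608178265629]) @ [[-0.43, 0.22, 0.87], [-0.64, -0.76, -0.13], [-0.64, 0.61, -0.47]]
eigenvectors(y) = [[-0.23,0.87,0.16], [0.36,0.08,-0.92], [0.9,0.48,0.36]]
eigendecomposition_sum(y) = [[0.31, -0.15, -0.53], [-0.50, 0.24, 0.86], [-1.23, 0.61, 2.13]] + [[0.89, 0.21, 0.14], [0.08, 0.02, 0.01], [0.49, 0.12, 0.08]] + [[0.02, 0.14, -0.05], [-0.09, -0.79, 0.30], [0.03, 0.31, -0.12]]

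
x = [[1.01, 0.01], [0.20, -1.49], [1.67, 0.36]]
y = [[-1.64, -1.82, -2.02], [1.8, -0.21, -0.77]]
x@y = [[-1.64, -1.84, -2.05], [-3.01, -0.05, 0.74], [-2.09, -3.12, -3.65]]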